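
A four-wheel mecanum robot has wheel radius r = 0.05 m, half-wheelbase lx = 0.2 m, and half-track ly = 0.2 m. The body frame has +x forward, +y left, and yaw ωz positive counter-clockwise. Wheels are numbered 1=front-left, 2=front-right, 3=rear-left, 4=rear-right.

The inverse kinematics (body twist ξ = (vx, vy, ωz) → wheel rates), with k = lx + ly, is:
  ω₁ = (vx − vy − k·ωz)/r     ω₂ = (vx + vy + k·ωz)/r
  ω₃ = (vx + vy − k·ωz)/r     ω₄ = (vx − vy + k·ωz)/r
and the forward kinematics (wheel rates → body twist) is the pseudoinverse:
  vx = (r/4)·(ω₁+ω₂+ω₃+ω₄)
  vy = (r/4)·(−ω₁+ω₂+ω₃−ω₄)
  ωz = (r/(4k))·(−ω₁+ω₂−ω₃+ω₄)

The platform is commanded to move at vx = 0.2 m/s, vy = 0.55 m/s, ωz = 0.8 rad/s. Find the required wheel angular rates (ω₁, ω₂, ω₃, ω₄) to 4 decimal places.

k = lx + ly = 0.2 + 0.2 = 0.4000;  k·ωz = 0.4000·0.8 = 0.3200
ω₁ (FL) = (vx − vy − k·ωz)/r = -0.6700/0.05 = -13.4000
ω₂ (FR) = (vx + vy + k·ωz)/r = 1.0700/0.05 = 21.4000
ω₃ (RL) = (vx + vy − k·ωz)/r = 0.4300/0.05 = 8.6000
ω₄ (RR) = (vx − vy + k·ωz)/r = -0.0300/0.05 = -0.6000

(-13.4000, 21.4000, 8.6000, -0.6000)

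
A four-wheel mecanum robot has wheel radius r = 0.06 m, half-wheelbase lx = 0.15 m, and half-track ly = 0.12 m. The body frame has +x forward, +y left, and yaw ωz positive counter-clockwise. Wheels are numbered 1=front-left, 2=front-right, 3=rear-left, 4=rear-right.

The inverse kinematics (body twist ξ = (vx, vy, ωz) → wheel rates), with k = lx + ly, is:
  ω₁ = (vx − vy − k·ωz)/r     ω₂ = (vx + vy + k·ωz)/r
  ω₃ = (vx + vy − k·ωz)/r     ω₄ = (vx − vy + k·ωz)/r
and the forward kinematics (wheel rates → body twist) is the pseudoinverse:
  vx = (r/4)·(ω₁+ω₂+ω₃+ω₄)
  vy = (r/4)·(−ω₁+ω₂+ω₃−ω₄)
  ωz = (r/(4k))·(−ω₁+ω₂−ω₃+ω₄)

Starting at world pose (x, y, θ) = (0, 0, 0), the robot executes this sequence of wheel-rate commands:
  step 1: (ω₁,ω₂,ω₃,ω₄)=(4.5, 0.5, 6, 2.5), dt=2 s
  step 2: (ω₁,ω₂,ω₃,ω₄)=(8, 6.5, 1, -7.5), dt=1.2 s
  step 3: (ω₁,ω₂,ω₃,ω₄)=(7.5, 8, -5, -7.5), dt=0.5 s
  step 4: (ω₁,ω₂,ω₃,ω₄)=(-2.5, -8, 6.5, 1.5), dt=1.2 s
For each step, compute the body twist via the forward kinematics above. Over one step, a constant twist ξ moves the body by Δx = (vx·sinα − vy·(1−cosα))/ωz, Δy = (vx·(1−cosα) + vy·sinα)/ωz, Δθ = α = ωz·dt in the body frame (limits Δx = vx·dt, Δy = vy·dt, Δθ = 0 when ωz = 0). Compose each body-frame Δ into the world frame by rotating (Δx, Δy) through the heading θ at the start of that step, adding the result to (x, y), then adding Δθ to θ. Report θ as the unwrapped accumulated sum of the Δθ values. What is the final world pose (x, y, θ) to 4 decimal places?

(0.5527, -0.2308, -2.2556)

step 1: ξ=(vx,vy,ωz)=(0.2025, -0.0075, -0.4167), dt=2.0 → body Δ=(0.3538, -0.1725, -0.8333) → world pose (0.3538, -0.1725, -0.8333)
step 2: ξ=(vx,vy,ωz)=(0.1200, 0.1050, -0.5556), dt=1.2 → body Δ=(0.1740, 0.0706, -0.6667) → world pose (0.5231, -0.2539, -1.5000)
step 3: ξ=(vx,vy,ωz)=(0.0450, 0.0450, -0.1111), dt=0.5 → body Δ=(0.0231, 0.0219, -0.0556) → world pose (0.5466, -0.2754, -1.5556)
step 4: ξ=(vx,vy,ωz)=(-0.0375, -0.0075, -0.5833), dt=1.2 → body Δ=(-0.0444, 0.0068, -0.7000) → world pose (0.5527, -0.2308, -2.2556)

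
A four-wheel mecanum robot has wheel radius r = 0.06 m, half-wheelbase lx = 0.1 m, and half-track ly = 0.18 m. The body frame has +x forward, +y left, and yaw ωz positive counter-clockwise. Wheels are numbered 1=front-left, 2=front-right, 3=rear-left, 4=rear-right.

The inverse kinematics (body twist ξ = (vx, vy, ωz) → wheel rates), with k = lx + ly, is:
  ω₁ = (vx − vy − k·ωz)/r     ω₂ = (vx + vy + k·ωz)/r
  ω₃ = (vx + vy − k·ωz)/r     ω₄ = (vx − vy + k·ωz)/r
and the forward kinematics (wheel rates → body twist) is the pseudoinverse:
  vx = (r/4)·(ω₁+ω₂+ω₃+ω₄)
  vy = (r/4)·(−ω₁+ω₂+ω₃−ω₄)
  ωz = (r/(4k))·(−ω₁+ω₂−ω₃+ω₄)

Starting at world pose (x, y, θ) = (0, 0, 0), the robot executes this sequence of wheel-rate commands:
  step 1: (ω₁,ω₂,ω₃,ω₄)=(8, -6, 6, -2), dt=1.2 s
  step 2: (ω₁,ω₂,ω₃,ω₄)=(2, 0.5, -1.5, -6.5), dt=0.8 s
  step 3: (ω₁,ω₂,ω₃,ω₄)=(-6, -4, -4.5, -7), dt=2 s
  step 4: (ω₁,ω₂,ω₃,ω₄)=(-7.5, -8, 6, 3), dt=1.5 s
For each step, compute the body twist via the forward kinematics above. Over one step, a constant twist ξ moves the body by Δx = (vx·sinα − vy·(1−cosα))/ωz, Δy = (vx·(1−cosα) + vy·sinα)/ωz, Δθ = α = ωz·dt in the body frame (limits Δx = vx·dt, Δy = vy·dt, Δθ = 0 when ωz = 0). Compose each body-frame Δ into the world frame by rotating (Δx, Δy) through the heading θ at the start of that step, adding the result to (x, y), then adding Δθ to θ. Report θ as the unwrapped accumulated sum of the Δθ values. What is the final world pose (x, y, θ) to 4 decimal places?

(0.3794, 0.6655, -2.0277)

step 1: ξ=(vx,vy,ωz)=(0.0900, -0.0900, -1.1786), dt=1.2 → body Δ=(0.0110, -0.1399, -1.4143) → world pose (0.0110, -0.1399, -1.4143)
step 2: ξ=(vx,vy,ωz)=(-0.0825, 0.0525, -0.3482), dt=0.8 → body Δ=(-0.0593, 0.0506, -0.2786) → world pose (0.0517, -0.0734, -1.6929)
step 3: ξ=(vx,vy,ωz)=(-0.3225, 0.0675, -0.0268), dt=2.0 → body Δ=(-0.6411, 0.1522, -0.0536) → world pose (0.2808, 0.5444, -1.7464)
step 4: ξ=(vx,vy,ωz)=(-0.0975, 0.0375, -0.1875), dt=1.5 → body Δ=(-0.1365, 0.0759, -0.2812) → world pose (0.3794, 0.6655, -2.0277)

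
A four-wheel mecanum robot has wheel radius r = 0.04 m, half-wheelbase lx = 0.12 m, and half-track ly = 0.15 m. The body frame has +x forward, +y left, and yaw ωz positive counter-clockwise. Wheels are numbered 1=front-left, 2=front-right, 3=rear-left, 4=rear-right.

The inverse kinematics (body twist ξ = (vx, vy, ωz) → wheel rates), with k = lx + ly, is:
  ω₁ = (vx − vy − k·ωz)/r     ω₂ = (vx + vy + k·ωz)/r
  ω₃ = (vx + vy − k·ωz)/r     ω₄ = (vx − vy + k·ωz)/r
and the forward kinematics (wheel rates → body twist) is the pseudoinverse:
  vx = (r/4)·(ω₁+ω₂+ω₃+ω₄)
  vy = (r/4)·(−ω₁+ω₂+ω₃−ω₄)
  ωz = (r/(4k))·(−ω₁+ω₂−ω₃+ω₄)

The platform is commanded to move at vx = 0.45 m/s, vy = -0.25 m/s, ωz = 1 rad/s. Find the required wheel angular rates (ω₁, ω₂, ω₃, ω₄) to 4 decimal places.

(10.7500, 11.7500, -1.7500, 24.2500)

k = lx + ly = 0.12 + 0.15 = 0.2700;  k·ωz = 0.2700·1 = 0.2700
ω₁ (FL) = (vx − vy − k·ωz)/r = 0.4300/0.04 = 10.7500
ω₂ (FR) = (vx + vy + k·ωz)/r = 0.4700/0.04 = 11.7500
ω₃ (RL) = (vx + vy − k·ωz)/r = -0.0700/0.04 = -1.7500
ω₄ (RR) = (vx − vy + k·ωz)/r = 0.9700/0.04 = 24.2500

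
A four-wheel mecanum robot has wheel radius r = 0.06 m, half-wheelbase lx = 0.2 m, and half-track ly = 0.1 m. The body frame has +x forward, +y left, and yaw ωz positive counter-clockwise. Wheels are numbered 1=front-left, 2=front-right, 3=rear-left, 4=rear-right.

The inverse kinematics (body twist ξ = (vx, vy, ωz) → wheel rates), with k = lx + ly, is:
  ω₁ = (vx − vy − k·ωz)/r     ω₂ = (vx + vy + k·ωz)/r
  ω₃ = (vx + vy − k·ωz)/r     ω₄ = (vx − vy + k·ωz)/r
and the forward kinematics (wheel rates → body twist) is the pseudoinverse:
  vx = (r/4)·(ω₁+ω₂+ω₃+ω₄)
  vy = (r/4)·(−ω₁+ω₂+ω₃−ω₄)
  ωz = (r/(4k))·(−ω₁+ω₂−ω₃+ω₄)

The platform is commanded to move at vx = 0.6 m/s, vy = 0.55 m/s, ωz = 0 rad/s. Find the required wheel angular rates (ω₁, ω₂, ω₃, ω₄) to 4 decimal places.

(0.8333, 19.1667, 19.1667, 0.8333)

k = lx + ly = 0.2 + 0.1 = 0.3000;  k·ωz = 0.3000·0 = 0.0000
ω₁ (FL) = (vx − vy − k·ωz)/r = 0.0500/0.06 = 0.8333
ω₂ (FR) = (vx + vy + k·ωz)/r = 1.1500/0.06 = 19.1667
ω₃ (RL) = (vx + vy − k·ωz)/r = 1.1500/0.06 = 19.1667
ω₄ (RR) = (vx − vy + k·ωz)/r = 0.0500/0.06 = 0.8333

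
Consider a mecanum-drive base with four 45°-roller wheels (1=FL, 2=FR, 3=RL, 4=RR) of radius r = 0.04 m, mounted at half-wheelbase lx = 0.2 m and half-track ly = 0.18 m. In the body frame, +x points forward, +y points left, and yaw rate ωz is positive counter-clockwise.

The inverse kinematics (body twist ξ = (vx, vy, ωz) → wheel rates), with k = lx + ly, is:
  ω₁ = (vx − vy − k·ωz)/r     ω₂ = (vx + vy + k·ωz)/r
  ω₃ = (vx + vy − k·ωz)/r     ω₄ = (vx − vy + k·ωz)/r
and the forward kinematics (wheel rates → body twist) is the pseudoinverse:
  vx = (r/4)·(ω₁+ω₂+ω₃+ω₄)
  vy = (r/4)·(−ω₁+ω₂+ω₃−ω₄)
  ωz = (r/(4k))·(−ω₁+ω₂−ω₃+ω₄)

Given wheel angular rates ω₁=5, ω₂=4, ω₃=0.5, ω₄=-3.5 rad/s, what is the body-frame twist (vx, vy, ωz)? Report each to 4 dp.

(0.0600, 0.0300, -0.1316)

k = lx + ly = 0.2 + 0.18 = 0.3800
ω₁+ω₂+ω₃+ω₄ = 6.0000  →  vx = (0.04/4)·6.0000 = 0.0600
−ω₁+ω₂+ω₃−ω₄ = 3.0000  →  vy = (0.04/4)·3.0000 = 0.0300
−ω₁+ω₂−ω₃+ω₄ = -5.0000  →  ωz = (0.04/1.5200)·-5.0000 = -0.1316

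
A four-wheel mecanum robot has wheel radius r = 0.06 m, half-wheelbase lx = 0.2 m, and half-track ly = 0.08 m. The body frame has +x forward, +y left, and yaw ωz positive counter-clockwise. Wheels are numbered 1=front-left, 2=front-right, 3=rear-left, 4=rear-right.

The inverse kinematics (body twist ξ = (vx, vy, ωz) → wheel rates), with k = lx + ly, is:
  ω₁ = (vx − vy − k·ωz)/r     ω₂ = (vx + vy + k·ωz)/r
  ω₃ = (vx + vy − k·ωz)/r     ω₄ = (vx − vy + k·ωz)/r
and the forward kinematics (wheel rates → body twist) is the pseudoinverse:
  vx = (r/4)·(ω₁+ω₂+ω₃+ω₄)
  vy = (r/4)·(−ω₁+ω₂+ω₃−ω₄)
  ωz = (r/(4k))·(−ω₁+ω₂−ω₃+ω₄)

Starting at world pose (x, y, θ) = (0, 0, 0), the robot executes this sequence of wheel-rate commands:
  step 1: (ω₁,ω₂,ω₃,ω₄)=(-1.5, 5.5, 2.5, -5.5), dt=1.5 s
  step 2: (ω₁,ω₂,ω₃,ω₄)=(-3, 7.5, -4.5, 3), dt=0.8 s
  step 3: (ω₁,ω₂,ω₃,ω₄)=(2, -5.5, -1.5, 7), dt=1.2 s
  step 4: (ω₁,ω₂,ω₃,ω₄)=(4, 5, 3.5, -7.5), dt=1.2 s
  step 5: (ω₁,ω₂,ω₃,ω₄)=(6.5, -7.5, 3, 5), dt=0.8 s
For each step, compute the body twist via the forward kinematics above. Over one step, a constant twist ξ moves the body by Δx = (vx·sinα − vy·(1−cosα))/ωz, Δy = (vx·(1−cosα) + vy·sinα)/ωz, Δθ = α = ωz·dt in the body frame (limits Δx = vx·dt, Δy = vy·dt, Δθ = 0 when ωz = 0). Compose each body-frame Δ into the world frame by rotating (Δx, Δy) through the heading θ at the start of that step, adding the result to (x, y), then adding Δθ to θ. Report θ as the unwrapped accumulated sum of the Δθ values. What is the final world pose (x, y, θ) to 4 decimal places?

(0.3224, 0.2182, -0.4018)

step 1: ξ=(vx,vy,ωz)=(0.0150, 0.2250, -0.0536), dt=1.5 → body Δ=(0.0360, 0.3362, -0.0804) → world pose (0.0360, 0.3362, -0.0804)
step 2: ξ=(vx,vy,ωz)=(0.0450, 0.0450, 0.9643), dt=0.8 → body Δ=(0.0193, 0.0457, 0.7714) → world pose (0.0590, 0.3803, 0.6911)
step 3: ξ=(vx,vy,ωz)=(0.0300, -0.2400, 0.0536), dt=1.2 → body Δ=(0.0452, -0.2866, 0.0643) → world pose (0.2765, 0.1882, 0.7554)
step 4: ξ=(vx,vy,ωz)=(0.0750, 0.1800, -0.5357), dt=1.2 → body Δ=(0.1510, 0.1735, -0.6429) → world pose (0.2675, 0.4180, 0.1125)
step 5: ξ=(vx,vy,ωz)=(0.1050, -0.2400, -0.6429), dt=0.8 → body Δ=(0.0321, -0.2048, -0.5143) → world pose (0.3224, 0.2182, -0.4018)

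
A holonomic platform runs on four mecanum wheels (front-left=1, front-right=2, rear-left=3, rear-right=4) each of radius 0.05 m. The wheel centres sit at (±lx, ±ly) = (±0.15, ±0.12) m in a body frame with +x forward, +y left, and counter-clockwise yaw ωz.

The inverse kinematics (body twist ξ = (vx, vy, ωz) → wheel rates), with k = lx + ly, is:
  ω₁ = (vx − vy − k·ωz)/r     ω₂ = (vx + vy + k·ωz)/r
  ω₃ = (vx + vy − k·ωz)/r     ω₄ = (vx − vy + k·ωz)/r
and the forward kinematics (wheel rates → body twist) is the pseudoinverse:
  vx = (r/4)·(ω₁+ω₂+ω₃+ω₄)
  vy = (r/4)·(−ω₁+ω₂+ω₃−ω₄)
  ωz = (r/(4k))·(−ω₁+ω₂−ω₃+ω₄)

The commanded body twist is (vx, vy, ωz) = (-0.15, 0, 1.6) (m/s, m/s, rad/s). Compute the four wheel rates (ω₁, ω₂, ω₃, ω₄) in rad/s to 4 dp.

k = lx + ly = 0.15 + 0.12 = 0.2700;  k·ωz = 0.2700·1.6 = 0.4320
ω₁ (FL) = (vx − vy − k·ωz)/r = -0.5820/0.05 = -11.6400
ω₂ (FR) = (vx + vy + k·ωz)/r = 0.2820/0.05 = 5.6400
ω₃ (RL) = (vx + vy − k·ωz)/r = -0.5820/0.05 = -11.6400
ω₄ (RR) = (vx − vy + k·ωz)/r = 0.2820/0.05 = 5.6400

(-11.6400, 5.6400, -11.6400, 5.6400)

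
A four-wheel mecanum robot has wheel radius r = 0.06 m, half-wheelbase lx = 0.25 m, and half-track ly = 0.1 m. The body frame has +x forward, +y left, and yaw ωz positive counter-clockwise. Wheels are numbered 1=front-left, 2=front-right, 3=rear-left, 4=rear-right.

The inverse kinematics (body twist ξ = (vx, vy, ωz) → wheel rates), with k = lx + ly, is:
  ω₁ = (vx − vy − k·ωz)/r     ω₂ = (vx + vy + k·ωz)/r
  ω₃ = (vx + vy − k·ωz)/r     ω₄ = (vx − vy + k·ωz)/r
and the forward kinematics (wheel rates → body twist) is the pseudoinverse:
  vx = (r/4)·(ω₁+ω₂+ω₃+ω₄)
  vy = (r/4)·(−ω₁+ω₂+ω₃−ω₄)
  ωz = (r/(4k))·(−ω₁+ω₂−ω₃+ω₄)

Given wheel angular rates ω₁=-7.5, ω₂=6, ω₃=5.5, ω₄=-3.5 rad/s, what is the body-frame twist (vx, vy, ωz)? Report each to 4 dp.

(0.0075, 0.3375, 0.1929)

k = lx + ly = 0.25 + 0.1 = 0.3500
ω₁+ω₂+ω₃+ω₄ = 0.5000  →  vx = (0.06/4)·0.5000 = 0.0075
−ω₁+ω₂+ω₃−ω₄ = 22.5000  →  vy = (0.06/4)·22.5000 = 0.3375
−ω₁+ω₂−ω₃+ω₄ = 4.5000  →  ωz = (0.06/1.4000)·4.5000 = 0.1929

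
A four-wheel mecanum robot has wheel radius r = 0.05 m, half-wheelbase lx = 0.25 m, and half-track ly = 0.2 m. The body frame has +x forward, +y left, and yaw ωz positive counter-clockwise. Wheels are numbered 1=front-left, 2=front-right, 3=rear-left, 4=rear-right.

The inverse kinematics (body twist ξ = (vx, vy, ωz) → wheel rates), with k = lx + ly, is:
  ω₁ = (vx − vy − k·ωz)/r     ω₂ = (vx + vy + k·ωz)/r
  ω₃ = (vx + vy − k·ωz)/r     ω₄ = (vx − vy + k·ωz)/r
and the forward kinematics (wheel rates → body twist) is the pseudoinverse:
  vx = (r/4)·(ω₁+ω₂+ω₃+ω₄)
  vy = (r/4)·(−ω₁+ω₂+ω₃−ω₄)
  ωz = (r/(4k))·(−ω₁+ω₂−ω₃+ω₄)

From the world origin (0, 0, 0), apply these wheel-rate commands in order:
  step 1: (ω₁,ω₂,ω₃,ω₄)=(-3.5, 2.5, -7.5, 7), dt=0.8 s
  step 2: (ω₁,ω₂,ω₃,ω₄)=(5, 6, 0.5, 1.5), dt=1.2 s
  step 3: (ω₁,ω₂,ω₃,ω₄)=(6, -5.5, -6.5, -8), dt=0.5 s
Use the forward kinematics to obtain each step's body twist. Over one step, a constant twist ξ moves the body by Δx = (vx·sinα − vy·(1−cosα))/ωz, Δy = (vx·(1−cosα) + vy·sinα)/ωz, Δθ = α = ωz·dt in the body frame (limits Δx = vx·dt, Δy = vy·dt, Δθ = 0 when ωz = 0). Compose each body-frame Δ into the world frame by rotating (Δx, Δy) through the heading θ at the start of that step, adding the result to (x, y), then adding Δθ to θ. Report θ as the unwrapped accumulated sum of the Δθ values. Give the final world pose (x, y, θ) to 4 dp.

(0.1234, -0.0871, 0.3417)

step 1: ξ=(vx,vy,ωz)=(-0.0187, -0.1063, 0.5694), dt=0.8 → body Δ=(0.0045, -0.0854, 0.4556) → world pose (0.0045, -0.0854, 0.4556)
step 2: ξ=(vx,vy,ωz)=(0.1625, 0.0000, 0.0556), dt=1.2 → body Δ=(0.1949, 0.0065, 0.0667) → world pose (0.1767, 0.0061, 0.5222)
step 3: ξ=(vx,vy,ωz)=(-0.1750, -0.1250, -0.3611), dt=0.5 → body Δ=(-0.0927, -0.0543, -0.1806) → world pose (0.1234, -0.0871, 0.3417)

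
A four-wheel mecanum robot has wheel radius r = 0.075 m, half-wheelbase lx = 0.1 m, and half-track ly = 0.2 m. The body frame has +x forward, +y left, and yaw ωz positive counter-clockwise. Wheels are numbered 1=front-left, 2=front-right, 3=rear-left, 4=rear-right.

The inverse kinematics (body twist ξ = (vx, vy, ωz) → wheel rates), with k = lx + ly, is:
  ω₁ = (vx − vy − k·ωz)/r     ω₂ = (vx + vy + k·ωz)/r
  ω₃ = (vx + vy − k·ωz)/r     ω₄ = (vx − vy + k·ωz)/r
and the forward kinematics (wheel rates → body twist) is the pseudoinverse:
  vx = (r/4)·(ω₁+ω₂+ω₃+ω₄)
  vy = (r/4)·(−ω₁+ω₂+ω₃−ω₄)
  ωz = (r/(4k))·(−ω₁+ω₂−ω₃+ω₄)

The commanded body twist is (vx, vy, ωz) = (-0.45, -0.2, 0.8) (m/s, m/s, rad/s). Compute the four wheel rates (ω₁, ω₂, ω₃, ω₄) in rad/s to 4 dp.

k = lx + ly = 0.1 + 0.2 = 0.3000;  k·ωz = 0.3000·0.8 = 0.2400
ω₁ (FL) = (vx − vy − k·ωz)/r = -0.4900/0.075 = -6.5333
ω₂ (FR) = (vx + vy + k·ωz)/r = -0.4100/0.075 = -5.4667
ω₃ (RL) = (vx + vy − k·ωz)/r = -0.8900/0.075 = -11.8667
ω₄ (RR) = (vx − vy + k·ωz)/r = -0.0100/0.075 = -0.1333

(-6.5333, -5.4667, -11.8667, -0.1333)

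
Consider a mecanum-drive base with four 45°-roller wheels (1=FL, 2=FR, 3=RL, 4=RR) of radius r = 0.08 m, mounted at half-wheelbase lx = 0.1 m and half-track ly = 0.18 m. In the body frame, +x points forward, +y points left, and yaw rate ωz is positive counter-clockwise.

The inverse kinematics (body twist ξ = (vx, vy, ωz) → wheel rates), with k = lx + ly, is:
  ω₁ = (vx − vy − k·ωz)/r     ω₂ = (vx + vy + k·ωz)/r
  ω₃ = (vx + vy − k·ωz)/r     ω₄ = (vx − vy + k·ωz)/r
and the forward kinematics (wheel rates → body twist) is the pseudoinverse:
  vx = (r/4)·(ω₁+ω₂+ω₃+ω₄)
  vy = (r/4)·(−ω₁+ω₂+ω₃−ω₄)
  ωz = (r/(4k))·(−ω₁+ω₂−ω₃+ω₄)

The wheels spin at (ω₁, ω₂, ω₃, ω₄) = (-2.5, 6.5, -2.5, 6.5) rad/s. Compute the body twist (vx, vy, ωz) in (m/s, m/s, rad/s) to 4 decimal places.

k = lx + ly = 0.1 + 0.18 = 0.2800
ω₁+ω₂+ω₃+ω₄ = 8.0000  →  vx = (0.08/4)·8.0000 = 0.1600
−ω₁+ω₂+ω₃−ω₄ = 0.0000  →  vy = (0.08/4)·0.0000 = 0.0000
−ω₁+ω₂−ω₃+ω₄ = 18.0000  →  ωz = (0.08/1.1200)·18.0000 = 1.2857

(0.1600, 0.0000, 1.2857)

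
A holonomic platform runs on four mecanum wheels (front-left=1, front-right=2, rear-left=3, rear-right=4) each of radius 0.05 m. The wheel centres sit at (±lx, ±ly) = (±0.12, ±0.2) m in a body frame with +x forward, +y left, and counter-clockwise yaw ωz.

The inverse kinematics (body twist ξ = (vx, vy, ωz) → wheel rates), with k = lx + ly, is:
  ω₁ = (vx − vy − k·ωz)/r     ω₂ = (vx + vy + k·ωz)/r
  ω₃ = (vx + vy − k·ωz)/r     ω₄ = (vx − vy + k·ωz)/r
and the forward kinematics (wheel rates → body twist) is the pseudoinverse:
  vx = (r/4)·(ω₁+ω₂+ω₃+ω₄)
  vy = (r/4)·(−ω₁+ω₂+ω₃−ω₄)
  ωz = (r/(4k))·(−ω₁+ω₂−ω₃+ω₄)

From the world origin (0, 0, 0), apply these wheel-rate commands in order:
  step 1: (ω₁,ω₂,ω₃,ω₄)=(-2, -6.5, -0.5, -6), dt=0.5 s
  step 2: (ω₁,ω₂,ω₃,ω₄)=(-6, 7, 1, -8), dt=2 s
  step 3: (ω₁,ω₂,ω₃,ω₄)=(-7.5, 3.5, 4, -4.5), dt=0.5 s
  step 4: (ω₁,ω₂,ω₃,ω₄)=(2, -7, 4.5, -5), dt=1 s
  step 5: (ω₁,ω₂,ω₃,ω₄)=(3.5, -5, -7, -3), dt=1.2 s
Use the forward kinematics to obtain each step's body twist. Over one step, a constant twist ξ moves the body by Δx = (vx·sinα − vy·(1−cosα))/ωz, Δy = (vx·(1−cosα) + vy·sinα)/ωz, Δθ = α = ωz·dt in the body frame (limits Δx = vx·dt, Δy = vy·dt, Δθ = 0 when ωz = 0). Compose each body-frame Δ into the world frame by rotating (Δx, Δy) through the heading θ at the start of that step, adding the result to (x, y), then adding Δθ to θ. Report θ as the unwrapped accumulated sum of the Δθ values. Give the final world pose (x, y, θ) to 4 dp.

(-0.5811, 0.6625, -0.7676)

step 1: ξ=(vx,vy,ωz)=(-0.1875, 0.0125, -0.3906), dt=0.5 → body Δ=(-0.0925, 0.0153, -0.1953) → world pose (-0.0925, 0.0153, -0.1953)
step 2: ξ=(vx,vy,ωz)=(-0.0750, 0.2750, 0.1562), dt=2.0 → body Δ=(-0.2328, 0.5178, 0.3125) → world pose (-0.2204, 0.5685, 0.1172)
step 3: ξ=(vx,vy,ωz)=(-0.0562, 0.2438, 0.0977), dt=0.5 → body Δ=(-0.0311, 0.1211, 0.0488) → world pose (-0.2655, 0.6852, 0.1660)
step 4: ξ=(vx,vy,ωz)=(-0.0688, 0.0062, -0.7227), dt=1.0 → body Δ=(-0.0608, 0.0295, -0.7227) → world pose (-0.3303, 0.7042, -0.5566)
step 5: ξ=(vx,vy,ωz)=(-0.1438, -0.1562, -0.1758), dt=1.2 → body Δ=(-0.1909, -0.1680, -0.2109) → world pose (-0.5811, 0.6625, -0.7676)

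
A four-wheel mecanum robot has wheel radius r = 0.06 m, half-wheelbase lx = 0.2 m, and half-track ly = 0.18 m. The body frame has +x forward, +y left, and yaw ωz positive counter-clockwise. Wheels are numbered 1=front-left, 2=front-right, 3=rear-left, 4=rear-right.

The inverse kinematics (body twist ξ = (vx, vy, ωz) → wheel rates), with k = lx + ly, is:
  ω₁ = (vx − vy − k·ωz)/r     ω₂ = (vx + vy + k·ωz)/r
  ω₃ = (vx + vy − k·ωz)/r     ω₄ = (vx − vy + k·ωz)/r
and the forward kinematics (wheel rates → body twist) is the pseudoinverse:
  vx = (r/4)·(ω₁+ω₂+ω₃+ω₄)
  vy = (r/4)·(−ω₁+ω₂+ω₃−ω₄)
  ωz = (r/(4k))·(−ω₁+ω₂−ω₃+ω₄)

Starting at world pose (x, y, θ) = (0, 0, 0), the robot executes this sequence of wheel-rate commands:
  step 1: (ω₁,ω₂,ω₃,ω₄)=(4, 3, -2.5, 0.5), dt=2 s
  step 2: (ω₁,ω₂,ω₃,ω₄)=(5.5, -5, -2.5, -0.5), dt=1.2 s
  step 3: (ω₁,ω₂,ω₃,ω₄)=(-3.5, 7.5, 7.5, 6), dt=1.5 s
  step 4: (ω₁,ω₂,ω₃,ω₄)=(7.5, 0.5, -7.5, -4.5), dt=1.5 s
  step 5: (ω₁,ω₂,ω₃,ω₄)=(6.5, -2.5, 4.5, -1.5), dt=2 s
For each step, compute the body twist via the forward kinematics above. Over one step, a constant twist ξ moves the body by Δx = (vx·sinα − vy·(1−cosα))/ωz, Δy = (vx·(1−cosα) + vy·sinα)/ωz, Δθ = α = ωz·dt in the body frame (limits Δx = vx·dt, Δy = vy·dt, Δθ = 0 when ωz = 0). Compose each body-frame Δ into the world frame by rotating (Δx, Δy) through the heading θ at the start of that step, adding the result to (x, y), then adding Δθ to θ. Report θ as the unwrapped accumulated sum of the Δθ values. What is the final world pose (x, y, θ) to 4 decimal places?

step 1: ξ=(vx,vy,ωz)=(0.0750, -0.0600, 0.0789), dt=2.0 → body Δ=(0.1588, -0.1077, 0.1579) → world pose (0.1588, -0.1077, 0.1579)
step 2: ξ=(vx,vy,ωz)=(-0.0375, -0.1875, -0.3355), dt=1.2 → body Δ=(-0.0885, -0.2100, -0.4026) → world pose (0.1045, -0.3290, -0.2447)
step 3: ξ=(vx,vy,ωz)=(0.2625, 0.1875, 0.3750), dt=1.5 → body Δ=(0.2963, 0.3745, 0.5625) → world pose (0.4827, -0.0375, 0.3178)
step 4: ξ=(vx,vy,ωz)=(-0.0600, -0.1500, -0.1579), dt=1.5 → body Δ=(-0.1157, -0.2123, -0.2368) → world pose (0.4391, -0.2753, 0.0809)
step 5: ξ=(vx,vy,ωz)=(0.1050, -0.0450, -0.5921), dt=2.0 → body Δ=(0.1169, -0.1809, -1.1842) → world pose (0.5702, -0.4461, -1.1033)

(0.5702, -0.4461, -1.1033)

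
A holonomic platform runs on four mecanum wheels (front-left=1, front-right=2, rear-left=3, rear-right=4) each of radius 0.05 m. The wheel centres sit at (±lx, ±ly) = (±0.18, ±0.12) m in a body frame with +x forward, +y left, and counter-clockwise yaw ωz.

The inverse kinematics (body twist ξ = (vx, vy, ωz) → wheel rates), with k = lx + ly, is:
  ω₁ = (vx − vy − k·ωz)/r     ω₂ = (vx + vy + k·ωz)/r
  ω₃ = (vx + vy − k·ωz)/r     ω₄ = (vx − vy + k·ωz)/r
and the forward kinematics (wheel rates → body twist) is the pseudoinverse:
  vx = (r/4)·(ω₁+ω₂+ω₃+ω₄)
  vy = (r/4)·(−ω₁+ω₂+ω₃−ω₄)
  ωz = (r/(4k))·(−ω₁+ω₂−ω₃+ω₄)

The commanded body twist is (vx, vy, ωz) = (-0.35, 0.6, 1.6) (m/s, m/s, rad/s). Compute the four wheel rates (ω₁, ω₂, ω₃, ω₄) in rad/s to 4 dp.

(-28.6000, 14.6000, -4.6000, -9.4000)

k = lx + ly = 0.18 + 0.12 = 0.3000;  k·ωz = 0.3000·1.6 = 0.4800
ω₁ (FL) = (vx − vy − k·ωz)/r = -1.4300/0.05 = -28.6000
ω₂ (FR) = (vx + vy + k·ωz)/r = 0.7300/0.05 = 14.6000
ω₃ (RL) = (vx + vy − k·ωz)/r = -0.2300/0.05 = -4.6000
ω₄ (RR) = (vx − vy + k·ωz)/r = -0.4700/0.05 = -9.4000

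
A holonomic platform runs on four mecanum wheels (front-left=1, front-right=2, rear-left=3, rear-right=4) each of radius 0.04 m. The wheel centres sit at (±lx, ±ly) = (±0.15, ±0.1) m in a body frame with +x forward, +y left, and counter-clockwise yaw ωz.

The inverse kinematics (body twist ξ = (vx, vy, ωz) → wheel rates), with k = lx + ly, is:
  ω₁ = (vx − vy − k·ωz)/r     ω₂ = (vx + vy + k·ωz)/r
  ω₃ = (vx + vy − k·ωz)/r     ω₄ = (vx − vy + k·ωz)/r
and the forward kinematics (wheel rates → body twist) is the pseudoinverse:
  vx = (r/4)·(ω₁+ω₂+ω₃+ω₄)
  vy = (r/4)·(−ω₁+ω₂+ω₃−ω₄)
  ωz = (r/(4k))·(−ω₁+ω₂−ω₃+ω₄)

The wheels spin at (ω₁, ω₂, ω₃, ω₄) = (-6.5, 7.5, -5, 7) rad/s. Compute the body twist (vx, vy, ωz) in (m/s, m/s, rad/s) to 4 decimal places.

(0.0300, 0.0200, 1.0400)

k = lx + ly = 0.15 + 0.1 = 0.2500
ω₁+ω₂+ω₃+ω₄ = 3.0000  →  vx = (0.04/4)·3.0000 = 0.0300
−ω₁+ω₂+ω₃−ω₄ = 2.0000  →  vy = (0.04/4)·2.0000 = 0.0200
−ω₁+ω₂−ω₃+ω₄ = 26.0000  →  ωz = (0.04/1.0000)·26.0000 = 1.0400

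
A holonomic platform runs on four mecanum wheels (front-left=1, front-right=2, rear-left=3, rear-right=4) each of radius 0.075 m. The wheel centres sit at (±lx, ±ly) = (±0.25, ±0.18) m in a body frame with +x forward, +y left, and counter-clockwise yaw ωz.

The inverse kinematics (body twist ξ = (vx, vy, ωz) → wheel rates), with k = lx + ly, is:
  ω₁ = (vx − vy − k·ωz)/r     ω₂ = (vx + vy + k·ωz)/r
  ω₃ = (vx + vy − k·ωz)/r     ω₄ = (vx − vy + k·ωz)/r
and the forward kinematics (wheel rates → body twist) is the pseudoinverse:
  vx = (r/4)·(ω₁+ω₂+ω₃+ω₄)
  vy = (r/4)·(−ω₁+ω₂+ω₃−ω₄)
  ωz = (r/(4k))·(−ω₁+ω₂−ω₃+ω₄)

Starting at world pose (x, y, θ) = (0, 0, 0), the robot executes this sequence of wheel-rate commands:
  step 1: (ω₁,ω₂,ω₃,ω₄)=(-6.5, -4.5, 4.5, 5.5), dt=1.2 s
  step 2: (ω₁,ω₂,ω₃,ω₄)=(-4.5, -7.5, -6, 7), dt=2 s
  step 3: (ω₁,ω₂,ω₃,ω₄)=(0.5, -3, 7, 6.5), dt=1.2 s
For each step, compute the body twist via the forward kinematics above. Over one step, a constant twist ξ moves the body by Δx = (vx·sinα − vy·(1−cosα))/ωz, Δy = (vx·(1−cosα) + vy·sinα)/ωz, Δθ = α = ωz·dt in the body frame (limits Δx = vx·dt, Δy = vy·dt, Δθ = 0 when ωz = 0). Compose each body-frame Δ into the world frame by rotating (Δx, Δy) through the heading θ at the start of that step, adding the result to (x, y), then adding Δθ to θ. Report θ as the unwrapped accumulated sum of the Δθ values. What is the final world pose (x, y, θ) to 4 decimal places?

(0.1719, -0.5280, 0.8198)

step 1: ξ=(vx,vy,ωz)=(-0.0188, 0.0188, 0.1308), dt=1.2 → body Δ=(-0.0242, 0.0206, 0.1570) → world pose (-0.0242, 0.0206, 0.1570)
step 2: ξ=(vx,vy,ωz)=(-0.2062, -0.3000, 0.4360), dt=2.0 → body Δ=(-0.1167, -0.6955, 0.8721) → world pose (-0.0307, -0.6846, 1.0291)
step 3: ξ=(vx,vy,ωz)=(0.2063, -0.0562, -0.1744), dt=1.2 → body Δ=(0.2387, -0.0928, -0.2093) → world pose (0.1719, -0.5280, 0.8198)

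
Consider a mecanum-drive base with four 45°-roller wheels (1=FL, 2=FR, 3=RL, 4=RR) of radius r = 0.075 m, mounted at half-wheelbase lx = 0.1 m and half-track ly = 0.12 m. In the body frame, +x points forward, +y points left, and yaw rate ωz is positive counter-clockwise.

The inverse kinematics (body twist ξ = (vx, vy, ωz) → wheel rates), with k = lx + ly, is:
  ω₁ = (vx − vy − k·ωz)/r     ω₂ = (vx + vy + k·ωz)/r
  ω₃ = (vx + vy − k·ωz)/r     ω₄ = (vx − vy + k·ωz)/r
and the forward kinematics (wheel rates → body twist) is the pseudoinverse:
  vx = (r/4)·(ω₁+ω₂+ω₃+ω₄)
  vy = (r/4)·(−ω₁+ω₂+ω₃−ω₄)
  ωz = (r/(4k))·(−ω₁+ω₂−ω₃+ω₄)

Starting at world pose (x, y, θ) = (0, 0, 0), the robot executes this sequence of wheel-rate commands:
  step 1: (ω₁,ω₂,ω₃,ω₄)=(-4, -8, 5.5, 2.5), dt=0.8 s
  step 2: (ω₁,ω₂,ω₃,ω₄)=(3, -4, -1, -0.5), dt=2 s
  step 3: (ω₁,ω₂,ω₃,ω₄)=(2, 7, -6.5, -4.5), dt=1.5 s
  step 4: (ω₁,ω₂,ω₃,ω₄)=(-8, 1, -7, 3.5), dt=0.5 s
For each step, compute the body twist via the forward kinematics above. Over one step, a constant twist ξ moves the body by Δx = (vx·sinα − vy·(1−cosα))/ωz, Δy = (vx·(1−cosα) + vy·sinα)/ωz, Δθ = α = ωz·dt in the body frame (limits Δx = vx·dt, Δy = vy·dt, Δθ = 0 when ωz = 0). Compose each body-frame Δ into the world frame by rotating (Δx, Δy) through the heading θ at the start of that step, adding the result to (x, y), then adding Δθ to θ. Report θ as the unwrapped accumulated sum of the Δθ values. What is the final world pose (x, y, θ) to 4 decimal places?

step 1: ξ=(vx,vy,ωz)=(-0.0750, -0.0188, -0.5966), dt=0.8 → body Δ=(-0.0613, -0.0004, -0.4773) → world pose (-0.0613, -0.0004, -0.4773)
step 2: ξ=(vx,vy,ωz)=(-0.0469, -0.1406, -0.5540), dt=2.0 → body Δ=(-0.2162, -0.1803, -1.1080) → world pose (-0.3361, -0.0612, -1.5852)
step 3: ξ=(vx,vy,ωz)=(-0.0375, 0.0563, 0.5966), dt=1.5 → body Δ=(-0.0843, 0.0500, 0.8949) → world pose (-0.2849, 0.0224, -0.6903)
step 4: ξ=(vx,vy,ωz)=(-0.1969, -0.0281, 1.6619), dt=0.5 → body Δ=(-0.0820, -0.0511, 0.8310) → world pose (-0.3807, 0.0352, 0.1406)

(-0.3807, 0.0352, 0.1406)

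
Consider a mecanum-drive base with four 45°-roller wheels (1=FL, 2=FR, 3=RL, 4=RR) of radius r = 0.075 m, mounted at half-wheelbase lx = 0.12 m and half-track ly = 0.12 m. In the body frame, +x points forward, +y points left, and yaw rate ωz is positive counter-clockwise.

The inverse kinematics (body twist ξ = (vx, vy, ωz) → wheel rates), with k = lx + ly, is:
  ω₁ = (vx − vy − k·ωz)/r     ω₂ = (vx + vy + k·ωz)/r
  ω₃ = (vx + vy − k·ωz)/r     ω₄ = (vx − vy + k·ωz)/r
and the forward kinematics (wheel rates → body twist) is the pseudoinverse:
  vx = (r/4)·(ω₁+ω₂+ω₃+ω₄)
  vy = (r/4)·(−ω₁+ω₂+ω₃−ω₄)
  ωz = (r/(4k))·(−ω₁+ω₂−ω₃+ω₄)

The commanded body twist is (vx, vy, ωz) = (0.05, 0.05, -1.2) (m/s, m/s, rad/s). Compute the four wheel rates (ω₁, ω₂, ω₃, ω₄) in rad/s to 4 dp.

(3.8400, -2.5067, 5.1733, -3.8400)

k = lx + ly = 0.12 + 0.12 = 0.2400;  k·ωz = 0.2400·-1.2 = -0.2880
ω₁ (FL) = (vx − vy − k·ωz)/r = 0.2880/0.075 = 3.8400
ω₂ (FR) = (vx + vy + k·ωz)/r = -0.1880/0.075 = -2.5067
ω₃ (RL) = (vx + vy − k·ωz)/r = 0.3880/0.075 = 5.1733
ω₄ (RR) = (vx − vy + k·ωz)/r = -0.2880/0.075 = -3.8400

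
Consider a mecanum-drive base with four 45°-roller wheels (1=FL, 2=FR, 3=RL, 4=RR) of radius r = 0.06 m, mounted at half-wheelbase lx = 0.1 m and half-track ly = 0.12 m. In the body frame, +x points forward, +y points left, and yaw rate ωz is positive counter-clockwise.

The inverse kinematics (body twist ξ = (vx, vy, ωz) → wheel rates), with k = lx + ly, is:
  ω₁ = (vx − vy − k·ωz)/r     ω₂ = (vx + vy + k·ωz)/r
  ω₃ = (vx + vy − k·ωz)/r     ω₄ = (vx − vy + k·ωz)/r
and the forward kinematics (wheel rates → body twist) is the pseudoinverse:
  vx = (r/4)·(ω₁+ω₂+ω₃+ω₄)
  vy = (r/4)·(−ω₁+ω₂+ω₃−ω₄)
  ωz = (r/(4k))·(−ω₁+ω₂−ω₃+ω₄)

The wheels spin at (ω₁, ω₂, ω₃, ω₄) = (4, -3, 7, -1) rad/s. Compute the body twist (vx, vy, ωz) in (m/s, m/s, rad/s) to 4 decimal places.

k = lx + ly = 0.1 + 0.12 = 0.2200
ω₁+ω₂+ω₃+ω₄ = 7.0000  →  vx = (0.06/4)·7.0000 = 0.1050
−ω₁+ω₂+ω₃−ω₄ = 1.0000  →  vy = (0.06/4)·1.0000 = 0.0150
−ω₁+ω₂−ω₃+ω₄ = -15.0000  →  ωz = (0.06/0.8800)·-15.0000 = -1.0227

(0.1050, 0.0150, -1.0227)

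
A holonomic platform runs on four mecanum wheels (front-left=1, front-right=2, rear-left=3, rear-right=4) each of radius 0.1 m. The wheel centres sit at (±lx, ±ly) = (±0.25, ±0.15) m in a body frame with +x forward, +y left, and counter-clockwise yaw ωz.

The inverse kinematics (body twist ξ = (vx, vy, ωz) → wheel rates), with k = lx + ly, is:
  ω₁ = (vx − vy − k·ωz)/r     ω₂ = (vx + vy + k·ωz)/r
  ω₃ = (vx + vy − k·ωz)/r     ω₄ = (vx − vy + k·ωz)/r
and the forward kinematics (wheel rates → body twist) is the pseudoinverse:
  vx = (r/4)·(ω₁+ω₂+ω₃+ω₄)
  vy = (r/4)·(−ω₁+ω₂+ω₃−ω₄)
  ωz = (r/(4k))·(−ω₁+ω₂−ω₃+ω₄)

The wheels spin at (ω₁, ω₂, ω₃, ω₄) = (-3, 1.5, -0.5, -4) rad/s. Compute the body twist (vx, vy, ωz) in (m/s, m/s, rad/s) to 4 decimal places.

k = lx + ly = 0.25 + 0.15 = 0.4000
ω₁+ω₂+ω₃+ω₄ = -6.0000  →  vx = (0.1/4)·-6.0000 = -0.1500
−ω₁+ω₂+ω₃−ω₄ = 8.0000  →  vy = (0.1/4)·8.0000 = 0.2000
−ω₁+ω₂−ω₃+ω₄ = 1.0000  →  ωz = (0.1/1.6000)·1.0000 = 0.0625

(-0.1500, 0.2000, 0.0625)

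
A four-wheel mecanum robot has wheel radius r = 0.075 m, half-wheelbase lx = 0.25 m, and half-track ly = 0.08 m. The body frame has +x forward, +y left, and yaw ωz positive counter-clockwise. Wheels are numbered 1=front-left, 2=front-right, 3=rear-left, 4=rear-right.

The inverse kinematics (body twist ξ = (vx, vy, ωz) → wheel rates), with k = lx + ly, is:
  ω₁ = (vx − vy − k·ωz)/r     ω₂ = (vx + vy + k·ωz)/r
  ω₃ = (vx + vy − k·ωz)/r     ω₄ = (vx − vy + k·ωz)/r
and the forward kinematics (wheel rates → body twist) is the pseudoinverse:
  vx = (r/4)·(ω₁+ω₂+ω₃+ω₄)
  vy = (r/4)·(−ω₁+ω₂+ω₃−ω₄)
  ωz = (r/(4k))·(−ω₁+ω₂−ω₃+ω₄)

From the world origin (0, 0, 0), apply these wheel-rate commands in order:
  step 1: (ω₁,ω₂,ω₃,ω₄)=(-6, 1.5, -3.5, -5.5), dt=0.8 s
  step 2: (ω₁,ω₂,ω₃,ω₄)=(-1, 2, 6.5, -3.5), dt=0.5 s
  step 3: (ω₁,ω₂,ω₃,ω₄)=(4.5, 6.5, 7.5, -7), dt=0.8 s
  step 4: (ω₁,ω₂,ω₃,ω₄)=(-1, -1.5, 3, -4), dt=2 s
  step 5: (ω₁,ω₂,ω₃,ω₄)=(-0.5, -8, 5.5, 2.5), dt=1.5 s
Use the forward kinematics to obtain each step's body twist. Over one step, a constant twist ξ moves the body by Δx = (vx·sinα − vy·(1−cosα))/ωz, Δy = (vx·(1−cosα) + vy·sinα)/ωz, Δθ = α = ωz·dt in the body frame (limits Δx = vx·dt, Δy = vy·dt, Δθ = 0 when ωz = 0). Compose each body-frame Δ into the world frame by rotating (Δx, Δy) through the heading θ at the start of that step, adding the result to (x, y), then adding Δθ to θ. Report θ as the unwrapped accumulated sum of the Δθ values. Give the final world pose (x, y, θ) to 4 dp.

(0.0238, 0.7249, -2.2642)

step 1: ξ=(vx,vy,ωz)=(-0.2531, 0.1781, 0.3125), dt=0.8 → body Δ=(-0.2181, 0.1158, 0.2500) → world pose (-0.2181, 0.1158, 0.2500)
step 2: ξ=(vx,vy,ωz)=(0.0750, 0.2437, -0.3977), dt=0.5 → body Δ=(0.0493, 0.1174, -0.1989) → world pose (-0.1994, 0.2418, 0.0511)
step 3: ξ=(vx,vy,ωz)=(0.2156, 0.3094, -0.7102), dt=0.8 → body Δ=(0.2318, 0.1867, -0.5682) → world pose (0.0226, 0.4401, -0.5170)
step 4: ξ=(vx,vy,ωz)=(-0.0656, 0.1219, -0.4261), dt=2.0 → body Δ=(-0.0182, 0.2679, -0.8523) → world pose (0.1392, 0.6819, -1.3693)
step 5: ξ=(vx,vy,ωz)=(-0.0094, -0.0844, -0.5966), dt=1.5 → body Δ=(-0.0652, -0.1045, -0.8949) → world pose (0.0238, 0.7249, -2.2642)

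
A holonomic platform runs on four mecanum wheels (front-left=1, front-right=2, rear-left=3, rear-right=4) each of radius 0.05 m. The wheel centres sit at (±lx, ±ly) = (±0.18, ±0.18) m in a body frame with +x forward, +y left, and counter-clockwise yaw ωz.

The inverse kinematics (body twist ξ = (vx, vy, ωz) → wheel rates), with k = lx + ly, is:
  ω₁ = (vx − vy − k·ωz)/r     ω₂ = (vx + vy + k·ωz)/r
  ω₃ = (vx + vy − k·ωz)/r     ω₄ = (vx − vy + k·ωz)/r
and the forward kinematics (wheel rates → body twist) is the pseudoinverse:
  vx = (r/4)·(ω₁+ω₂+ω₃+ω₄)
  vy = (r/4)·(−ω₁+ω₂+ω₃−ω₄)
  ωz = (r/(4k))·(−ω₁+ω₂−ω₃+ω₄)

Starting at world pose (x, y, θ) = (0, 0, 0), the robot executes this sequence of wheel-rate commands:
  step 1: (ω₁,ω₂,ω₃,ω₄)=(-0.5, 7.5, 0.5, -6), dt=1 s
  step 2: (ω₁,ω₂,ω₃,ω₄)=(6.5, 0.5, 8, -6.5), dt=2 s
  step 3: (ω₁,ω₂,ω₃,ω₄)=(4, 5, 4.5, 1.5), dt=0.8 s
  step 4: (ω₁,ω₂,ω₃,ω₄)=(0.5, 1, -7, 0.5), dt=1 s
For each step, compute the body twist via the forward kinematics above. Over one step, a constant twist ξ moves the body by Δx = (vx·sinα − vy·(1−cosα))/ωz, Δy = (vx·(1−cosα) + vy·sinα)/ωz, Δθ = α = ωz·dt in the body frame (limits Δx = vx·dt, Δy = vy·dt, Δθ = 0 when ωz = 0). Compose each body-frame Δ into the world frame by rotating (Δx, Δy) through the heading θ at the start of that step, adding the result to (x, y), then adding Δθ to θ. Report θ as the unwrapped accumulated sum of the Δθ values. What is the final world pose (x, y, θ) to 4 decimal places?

step 1: ξ=(vx,vy,ωz)=(0.0187, 0.1813, 0.0521), dt=1.0 → body Δ=(0.0140, 0.1817, 0.0521) → world pose (0.0140, 0.1817, 0.0521)
step 2: ξ=(vx,vy,ωz)=(0.1063, 0.1063, -0.7118), dt=2.0 → body Δ=(0.2750, 0.0203, -1.4236) → world pose (0.2876, 0.2162, -1.3715)
step 3: ξ=(vx,vy,ωz)=(0.1875, 0.0500, -0.0694), dt=0.8 → body Δ=(0.1510, 0.0358, -0.0556) → world pose (0.3526, 0.0753, -1.4271)
step 4: ξ=(vx,vy,ωz)=(-0.0625, -0.0875, 0.2778), dt=1.0 → body Δ=(-0.0496, -0.0950, 0.2778) → world pose (0.2515, 0.1108, -1.1493)

(0.2515, 0.1108, -1.1493)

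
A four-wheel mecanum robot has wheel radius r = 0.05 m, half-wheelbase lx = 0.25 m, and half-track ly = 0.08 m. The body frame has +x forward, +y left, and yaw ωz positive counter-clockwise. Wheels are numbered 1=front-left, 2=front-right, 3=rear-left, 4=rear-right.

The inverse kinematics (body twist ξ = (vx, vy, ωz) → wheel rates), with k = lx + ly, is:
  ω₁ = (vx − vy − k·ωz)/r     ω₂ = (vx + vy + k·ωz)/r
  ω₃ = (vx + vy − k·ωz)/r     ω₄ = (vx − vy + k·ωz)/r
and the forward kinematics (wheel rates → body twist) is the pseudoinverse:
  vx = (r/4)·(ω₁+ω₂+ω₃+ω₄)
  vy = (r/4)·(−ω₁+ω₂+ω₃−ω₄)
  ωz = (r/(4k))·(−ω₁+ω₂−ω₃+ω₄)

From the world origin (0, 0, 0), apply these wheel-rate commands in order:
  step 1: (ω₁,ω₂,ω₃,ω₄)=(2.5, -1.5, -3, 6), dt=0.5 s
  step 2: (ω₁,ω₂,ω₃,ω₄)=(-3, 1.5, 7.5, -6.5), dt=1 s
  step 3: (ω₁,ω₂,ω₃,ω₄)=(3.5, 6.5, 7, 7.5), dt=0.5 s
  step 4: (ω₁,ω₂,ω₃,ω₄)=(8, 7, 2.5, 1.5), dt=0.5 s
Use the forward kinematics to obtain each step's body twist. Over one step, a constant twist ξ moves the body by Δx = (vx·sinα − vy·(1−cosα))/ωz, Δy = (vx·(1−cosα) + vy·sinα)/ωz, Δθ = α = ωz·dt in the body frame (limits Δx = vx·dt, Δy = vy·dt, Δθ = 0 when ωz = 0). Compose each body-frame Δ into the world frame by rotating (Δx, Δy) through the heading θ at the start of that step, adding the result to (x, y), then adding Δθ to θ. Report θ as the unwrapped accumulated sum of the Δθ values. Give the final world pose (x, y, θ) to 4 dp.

(0.3107, 0.1041, -0.2367)

step 1: ξ=(vx,vy,ωz)=(0.0500, -0.1625, 0.1894), dt=0.5 → body Δ=(0.0288, -0.0799, 0.0947) → world pose (0.0288, -0.0799, 0.0947)
step 2: ξ=(vx,vy,ωz)=(-0.0063, 0.2313, -0.3598), dt=1.0 → body Δ=(0.0350, 0.2274, -0.3598) → world pose (0.0422, 0.1498, -0.2652)
step 3: ξ=(vx,vy,ωz)=(0.3063, 0.0313, 0.1326), dt=0.5 → body Δ=(0.1525, 0.0207, 0.0663) → world pose (0.1948, 0.1298, -0.1989)
step 4: ξ=(vx,vy,ωz)=(0.2375, 0.0000, -0.0758), dt=0.5 → body Δ=(0.1187, -0.0022, -0.0379) → world pose (0.3107, 0.1041, -0.2367)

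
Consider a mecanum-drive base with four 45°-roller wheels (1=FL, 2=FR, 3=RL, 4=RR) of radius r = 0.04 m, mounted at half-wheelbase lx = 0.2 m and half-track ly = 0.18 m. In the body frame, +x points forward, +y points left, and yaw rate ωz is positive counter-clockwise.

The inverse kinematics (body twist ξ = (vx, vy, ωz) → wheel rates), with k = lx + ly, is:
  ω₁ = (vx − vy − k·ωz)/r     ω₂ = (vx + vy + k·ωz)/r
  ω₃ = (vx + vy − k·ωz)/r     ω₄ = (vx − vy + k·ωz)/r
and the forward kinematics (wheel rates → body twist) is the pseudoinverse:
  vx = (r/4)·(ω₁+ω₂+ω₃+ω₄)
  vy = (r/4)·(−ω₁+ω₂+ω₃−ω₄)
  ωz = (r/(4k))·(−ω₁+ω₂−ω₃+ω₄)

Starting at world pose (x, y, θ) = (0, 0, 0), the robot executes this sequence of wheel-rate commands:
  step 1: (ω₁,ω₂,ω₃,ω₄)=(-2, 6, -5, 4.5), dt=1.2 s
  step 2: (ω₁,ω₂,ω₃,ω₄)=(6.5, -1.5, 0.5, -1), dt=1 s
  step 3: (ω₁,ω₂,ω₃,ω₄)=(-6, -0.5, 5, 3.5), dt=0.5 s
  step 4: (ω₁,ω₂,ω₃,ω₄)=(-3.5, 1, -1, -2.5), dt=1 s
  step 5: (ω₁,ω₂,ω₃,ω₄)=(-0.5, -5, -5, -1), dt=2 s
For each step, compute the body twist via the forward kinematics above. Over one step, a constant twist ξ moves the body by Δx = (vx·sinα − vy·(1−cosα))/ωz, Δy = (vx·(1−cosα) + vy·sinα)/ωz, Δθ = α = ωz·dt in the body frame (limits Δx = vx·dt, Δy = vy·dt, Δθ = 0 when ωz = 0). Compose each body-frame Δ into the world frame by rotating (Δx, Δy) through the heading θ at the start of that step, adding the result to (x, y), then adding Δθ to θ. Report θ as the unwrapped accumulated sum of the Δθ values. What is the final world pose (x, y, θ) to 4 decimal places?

step 1: ξ=(vx,vy,ωz)=(0.0350, -0.0150, 0.4605), dt=1.2 → body Δ=(0.0447, -0.0058, 0.5526) → world pose (0.0447, -0.0058, 0.5526)
step 2: ξ=(vx,vy,ωz)=(0.0450, -0.0650, -0.2500), dt=1.0 → body Δ=(0.0364, -0.0699, -0.2500) → world pose (0.1125, -0.0462, 0.3026)
step 3: ξ=(vx,vy,ωz)=(0.0200, 0.0700, 0.1053), dt=0.5 → body Δ=(0.0091, 0.0352, 0.0526) → world pose (0.1106, -0.0098, 0.3553)
step 4: ξ=(vx,vy,ωz)=(-0.0600, 0.0600, 0.0789), dt=1.0 → body Δ=(-0.0623, 0.0576, 0.0789) → world pose (0.0322, 0.0225, 0.4342)
step 5: ξ=(vx,vy,ωz)=(-0.1150, -0.0850, -0.0132), dt=2.0 → body Δ=(-0.2322, -0.1670, -0.0263) → world pose (-0.1082, -0.2267, 0.4079)

(-0.1082, -0.2267, 0.4079)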